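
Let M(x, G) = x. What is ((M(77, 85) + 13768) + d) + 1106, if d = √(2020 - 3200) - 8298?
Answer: 6653 + 2*I*√295 ≈ 6653.0 + 34.351*I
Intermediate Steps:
d = -8298 + 2*I*√295 (d = √(-1180) - 8298 = 2*I*√295 - 8298 = -8298 + 2*I*√295 ≈ -8298.0 + 34.351*I)
((M(77, 85) + 13768) + d) + 1106 = ((77 + 13768) + (-8298 + 2*I*√295)) + 1106 = (13845 + (-8298 + 2*I*√295)) + 1106 = (5547 + 2*I*√295) + 1106 = 6653 + 2*I*√295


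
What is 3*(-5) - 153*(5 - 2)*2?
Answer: -933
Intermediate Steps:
3*(-5) - 153*(5 - 2)*2 = -15 - 153*3*2 = -15 - 918 = -933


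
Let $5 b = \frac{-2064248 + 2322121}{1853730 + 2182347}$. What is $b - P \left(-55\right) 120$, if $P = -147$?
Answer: $- \frac{19579009269127}{20180385} \approx -9.702 \cdot 10^{5}$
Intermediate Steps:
$b = \frac{257873}{20180385}$ ($b = \frac{\left(-2064248 + 2322121\right) \frac{1}{1853730 + 2182347}}{5} = \frac{257873 \cdot \frac{1}{4036077}}{5} = \frac{1}{5} \cdot \frac{257873}{4036077} = \frac{257873}{20180385} \approx 0.012778$)
$b - P \left(-55\right) 120 = \frac{257873}{20180385} - \left(-147\right) \left(-55\right) 120 = \frac{257873}{20180385} - 8085 \cdot 120 = \frac{257873}{20180385} - 970200 = - \frac{19579009269127}{20180385}$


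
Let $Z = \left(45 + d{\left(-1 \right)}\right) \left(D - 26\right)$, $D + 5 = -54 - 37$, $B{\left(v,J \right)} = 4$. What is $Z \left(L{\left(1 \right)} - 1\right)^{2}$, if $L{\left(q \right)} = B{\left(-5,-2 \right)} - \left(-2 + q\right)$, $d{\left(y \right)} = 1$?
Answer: $-89792$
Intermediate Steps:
$D = -96$ ($D = -5 - 91 = -96$)
$L{\left(q \right)} = 6 - q$ ($L{\left(q \right)} = 4 - \left(-2 + q\right) = 6 - q$)
$Z = -5612$ ($Z = \left(45 + 1\right) \left(-96 - 26\right) = 46 \left(-122\right) = -5612$)
$Z \left(L{\left(1 \right)} - 1\right)^{2} = - 5612 \left(\left(6 - 1\right) - 1\right)^{2} = - 5612 \left(5 - 1\right)^{2} = - 5612 \cdot 4^{2} = \left(-5612\right) 16 = -89792$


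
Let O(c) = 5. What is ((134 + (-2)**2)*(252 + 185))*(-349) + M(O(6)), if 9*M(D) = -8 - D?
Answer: -189421159/9 ≈ -2.1047e+7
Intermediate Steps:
M(D) = -8/9 - D/9 (M(D) = (-8 - D)/9 = -8/9 - D/9)
((134 + (-2)**2)*(252 + 185))*(-349) + M(O(6)) = ((134 + (-2)**2)*(252 + 185))*(-349) + (-8/9 - 1/9*5) = ((134 + 4)*437)*(-349) + (-8/9 - 5/9) = (138*437)*(-349) - 13/9 = 60306*(-349) - 13/9 = -21046794 - 13/9 = -189421159/9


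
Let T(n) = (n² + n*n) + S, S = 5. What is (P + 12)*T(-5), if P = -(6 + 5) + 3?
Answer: 220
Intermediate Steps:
T(n) = 5 + 2*n² (T(n) = (n² + n*n) + 5 = (n² + n²) + 5 = 2*n² + 5 = 5 + 2*n²)
P = -8 (P = -1*11 + 3 = -11 + 3 = -8)
(P + 12)*T(-5) = (-8 + 12)*(5 + 2*(-5)²) = 4*(5 + 2*25) = 4*(5 + 50) = 4*55 = 220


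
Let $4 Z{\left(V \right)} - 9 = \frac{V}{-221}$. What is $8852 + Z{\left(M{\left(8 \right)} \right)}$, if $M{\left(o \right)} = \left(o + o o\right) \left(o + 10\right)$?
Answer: $\frac{7825861}{884} \approx 8852.8$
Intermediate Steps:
$M{\left(o \right)} = \left(10 + o\right) \left(o + o^{2}\right)$ ($M{\left(o \right)} = \left(o + o^{2}\right) \left(10 + o\right) = \left(10 + o\right) \left(o + o^{2}\right)$)
$Z{\left(V \right)} = \frac{9}{4} - \frac{V}{884}$ ($Z{\left(V \right)} = \frac{9}{4} + \frac{V \frac{1}{-221}}{4} = \frac{9}{4} + \frac{V \left(- \frac{1}{221}\right)}{4} = \frac{9}{4} + \frac{\left(- \frac{1}{221}\right) V}{4} = \frac{9}{4} - \frac{V}{884}$)
$8852 + Z{\left(M{\left(8 \right)} \right)} = 8852 + \left(\frac{9}{4} - \frac{8 \left(10 + 8^{2} + 11 \cdot 8\right)}{884}\right) = 8852 + \left(\frac{9}{4} - \frac{8 \left(10 + 64 + 88\right)}{884}\right) = 8852 + \left(\frac{9}{4} - \frac{8 \cdot 162}{884}\right) = 8852 + \left(\frac{9}{4} - \frac{324}{221}\right) = 8852 + \frac{693}{884} = \frac{7825861}{884}$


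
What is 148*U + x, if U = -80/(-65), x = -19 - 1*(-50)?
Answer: 2771/13 ≈ 213.15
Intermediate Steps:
x = 31 (x = -19 + 50 = 31)
U = 16/13 (U = -80*(-1/65) = 16/13 ≈ 1.2308)
148*U + x = 148*(16/13) + 31 = 2368/13 + 31 = 2771/13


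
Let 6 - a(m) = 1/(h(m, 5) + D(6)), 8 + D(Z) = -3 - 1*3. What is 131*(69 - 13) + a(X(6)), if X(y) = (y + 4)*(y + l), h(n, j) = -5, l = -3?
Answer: 139499/19 ≈ 7342.1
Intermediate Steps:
D(Z) = -14 (D(Z) = -8 + (-3 - 1*3) = -8 + (-3 - 3) = -8 - 6 = -14)
X(y) = (-3 + y)*(4 + y) (X(y) = (y + 4)*(y - 3) = (4 + y)*(-3 + y) = (-3 + y)*(4 + y))
a(m) = 115/19 (a(m) = 6 - 1/(-5 - 14) = 6 - 1/(-19) = 6 - 1*(-1/19) = 6 + 1/19 = 115/19)
131*(69 - 13) + a(X(6)) = 131*(69 - 13) + 115/19 = 131*56 + 115/19 = 7336 + 115/19 = 139499/19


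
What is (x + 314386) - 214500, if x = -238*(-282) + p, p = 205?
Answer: 167207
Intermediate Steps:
x = 67321 (x = -238*(-282) + 205 = 67116 + 205 = 67321)
(x + 314386) - 214500 = (67321 + 314386) - 214500 = 381707 - 214500 = 167207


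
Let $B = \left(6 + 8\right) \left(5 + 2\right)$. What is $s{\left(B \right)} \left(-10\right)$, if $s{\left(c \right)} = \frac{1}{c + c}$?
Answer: $- \frac{5}{98} \approx -0.05102$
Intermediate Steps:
$B = 98$ ($B = 14 \cdot 7 = 98$)
$s{\left(c \right)} = \frac{1}{2 c}$
$s{\left(B \right)} \left(-10\right) = \frac{1}{2 \cdot 98} \left(-10\right) = \frac{1}{2} \cdot \frac{1}{98} \left(-10\right) = \frac{1}{196} \left(-10\right) = - \frac{5}{98}$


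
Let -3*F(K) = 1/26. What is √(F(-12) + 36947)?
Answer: √224785470/78 ≈ 192.22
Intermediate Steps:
F(K) = -1/78 (F(K) = -⅓/26 = -⅓*1/26 = -1/78)
√(F(-12) + 36947) = √(-1/78 + 36947) = √(2881865/78) = √224785470/78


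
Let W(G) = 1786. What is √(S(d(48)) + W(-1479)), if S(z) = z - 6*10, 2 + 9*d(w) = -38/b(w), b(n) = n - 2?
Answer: √8215991/69 ≈ 41.541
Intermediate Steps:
b(n) = -2 + n
d(w) = -2/9 - 38/(9*(-2 + w)) (d(w) = -2/9 + (-38/(-2 + w))/9 = -2/9 - 38/(9*(-2 + w)))
S(z) = -60 + z (S(z) = z - 60 = -60 + z)
√(S(d(48)) + W(-1479)) = √((-60 + 2*(-17 - 1*48)/(9*(-2 + 48))) + 1786) = √((-60 + (2/9)*(-17 - 48)/46) + 1786) = √((-60 + (2/9)*(1/46)*(-65)) + 1786) = √((-60 - 65/207) + 1786) = √(-12485/207 + 1786) = √(357217/207) = √8215991/69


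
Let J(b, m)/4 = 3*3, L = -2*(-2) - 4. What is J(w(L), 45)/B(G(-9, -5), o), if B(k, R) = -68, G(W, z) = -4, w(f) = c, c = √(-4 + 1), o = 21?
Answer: -9/17 ≈ -0.52941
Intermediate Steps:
L = 0 (L = 4 - 4 = 0)
c = I*√3 (c = √(-3) = I*√3 ≈ 1.732*I)
w(f) = I*√3
J(b, m) = 36 (J(b, m) = 4*(3*3) = 4*9 = 36)
J(w(L), 45)/B(G(-9, -5), o) = 36/(-68) = 36*(-1/68) = -9/17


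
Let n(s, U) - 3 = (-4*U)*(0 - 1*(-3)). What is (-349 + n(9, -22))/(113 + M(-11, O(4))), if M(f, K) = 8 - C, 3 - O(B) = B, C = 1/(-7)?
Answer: -287/424 ≈ -0.67689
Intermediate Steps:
C = -1/7 (C = 1*(-1/7) = -1/7 ≈ -0.14286)
O(B) = 3 - B
M(f, K) = 57/7 (M(f, K) = 8 - 1*(-1/7) = 8 + 1/7 = 57/7)
n(s, U) = 3 - 12*U (n(s, U) = 3 + (-4*U)*(0 - 1*(-3)) = 3 + (-4*U)*(0 + 3) = 3 - 4*U*3 = 3 - 12*U)
(-349 + n(9, -22))/(113 + M(-11, O(4))) = (-349 + (3 - 12*(-22)))/(113 + 57/7) = (-349 + (3 + 264))/(848/7) = (-349 + 267)*(7/848) = -82*7/848 = -287/424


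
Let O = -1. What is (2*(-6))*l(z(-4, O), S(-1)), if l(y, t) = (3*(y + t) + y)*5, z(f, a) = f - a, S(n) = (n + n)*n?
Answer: 360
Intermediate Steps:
S(n) = 2*n² (S(n) = (2*n)*n = 2*n²)
l(y, t) = 15*t + 20*y (l(y, t) = (3*(t + y) + y)*5 = ((3*t + 3*y) + y)*5 = (3*t + 4*y)*5 = 15*t + 20*y)
(2*(-6))*l(z(-4, O), S(-1)) = (2*(-6))*(15*(2*(-1)²) + 20*(-4 - 1*(-1))) = -12*(15*(2*1) + 20*(-4 + 1)) = -12*(15*2 + 20*(-3)) = -12*(30 - 60) = -12*(-30) = 360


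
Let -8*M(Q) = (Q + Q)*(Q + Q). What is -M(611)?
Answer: 373321/2 ≈ 1.8666e+5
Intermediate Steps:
M(Q) = -Q²/2 (M(Q) = -(Q + Q)*(Q + Q)/8 = -2*Q*2*Q/8 = -Q²/2)
-M(611) = -(-1)*611²/2 = -(-1)*373321/2 = -1*(-373321/2) = 373321/2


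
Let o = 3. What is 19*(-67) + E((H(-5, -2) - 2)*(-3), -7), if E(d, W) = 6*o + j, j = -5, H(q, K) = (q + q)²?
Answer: -1260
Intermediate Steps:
H(q, K) = 4*q² (H(q, K) = (2*q)² = 4*q²)
E(d, W) = 13 (E(d, W) = 6*3 - 5 = 18 - 5 = 13)
19*(-67) + E((H(-5, -2) - 2)*(-3), -7) = 19*(-67) + 13 = -1273 + 13 = -1260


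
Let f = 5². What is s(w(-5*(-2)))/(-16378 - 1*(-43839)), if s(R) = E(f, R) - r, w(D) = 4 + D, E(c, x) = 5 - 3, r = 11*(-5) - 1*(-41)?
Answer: 16/27461 ≈ 0.00058264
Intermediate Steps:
r = -14 (r = -55 + 41 = -14)
f = 25
E(c, x) = 2
s(R) = 16 (s(R) = 2 - 1*(-14) = 2 + 14 = 16)
s(w(-5*(-2)))/(-16378 - 1*(-43839)) = 16/(-16378 - 1*(-43839)) = 16/(-16378 + 43839) = 16/27461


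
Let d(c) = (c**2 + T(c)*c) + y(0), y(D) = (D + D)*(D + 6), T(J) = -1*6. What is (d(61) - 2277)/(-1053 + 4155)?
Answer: 49/141 ≈ 0.34752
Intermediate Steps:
T(J) = -6
y(D) = 2*D*(6 + D) (y(D) = (2*D)*(6 + D) = 2*D*(6 + D))
d(c) = c**2 - 6*c (d(c) = (c**2 - 6*c) + 2*0*(6 + 0) = (c**2 - 6*c) + 2*0*6 = (c**2 - 6*c) + 0 = c**2 - 6*c)
(d(61) - 2277)/(-1053 + 4155) = (61*(-6 + 61) - 2277)/(-1053 + 4155) = (61*55 - 2277)/3102 = (3355 - 2277)*(1/3102) = 1078*(1/3102) = 49/141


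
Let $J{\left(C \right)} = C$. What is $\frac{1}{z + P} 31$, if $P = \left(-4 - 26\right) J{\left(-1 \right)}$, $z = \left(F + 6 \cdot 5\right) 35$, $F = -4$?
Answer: $\frac{31}{940} \approx 0.032979$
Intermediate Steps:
$z = 910$ ($z = \left(-4 + 6 \cdot 5\right) 35 = \left(-4 + 30\right) 35 = 26 \cdot 35 = 910$)
$P = 30$ ($P = \left(-4 - 26\right) \left(-1\right) = \left(-30\right) \left(-1\right) = 30$)
$\frac{1}{z + P} 31 = \frac{1}{910 + 30} \cdot 31 = \frac{1}{940} \cdot 31 = \frac{31}{940}$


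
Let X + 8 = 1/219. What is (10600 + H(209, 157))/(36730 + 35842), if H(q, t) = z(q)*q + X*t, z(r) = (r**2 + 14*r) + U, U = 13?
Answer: 2135890513/15893268 ≈ 134.39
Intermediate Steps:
X = -1751/219 (X = -8 + 1/219 = -1751/219 ≈ -7.9954)
z(r) = 13 + r**2 + 14*r (z(r) = (r**2 + 14*r) + 13 = 13 + r**2 + 14*r)
H(q, t) = -1751*t/219 + q*(13 + q**2 + 14*q) (H(q, t) = (13 + q**2 + 14*q)*q - 1751*t/219 = q*(13 + q**2 + 14*q) - 1751*t/219 = -1751*t/219 + q*(13 + q**2 + 14*q))
(10600 + H(209, 157))/(36730 + 35842) = (10600 + (-1751/219*157 + 209*(13 + 209**2 + 14*209)))/(36730 + 35842) = (10600 + (-274907/219 + 209*(13 + 43681 + 2926)))/72572 = (10600 + (-274907/219 + 209*46620))*(1/72572) = (10600 + (-274907/219 + 9743580))*(1/72572) = (10600 + 2133569113/219)*(1/72572) = (2135890513/219)*(1/72572) = 2135890513/15893268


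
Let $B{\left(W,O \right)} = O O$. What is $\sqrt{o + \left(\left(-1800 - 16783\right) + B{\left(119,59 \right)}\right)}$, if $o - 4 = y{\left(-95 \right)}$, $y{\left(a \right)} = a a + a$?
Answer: $2 i \sqrt{1542} \approx 78.537 i$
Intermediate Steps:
$y{\left(a \right)} = a + a^{2}$ ($y{\left(a \right)} = a^{2} + a = a + a^{2}$)
$B{\left(W,O \right)} = O^{2}$
$o = 8934$ ($o = 4 - 95 \left(1 - 95\right) = 4 - -8930 = 4 + 8930 = 8934$)
$\sqrt{o + \left(\left(-1800 - 16783\right) + B{\left(119,59 \right)}\right)} = \sqrt{8934 + \left(\left(-1800 - 16783\right) + 59^{2}\right)} = \sqrt{8934 + \left(-18583 + 3481\right)} = \sqrt{8934 - 15102} = \sqrt{-6168} = 2 i \sqrt{1542}$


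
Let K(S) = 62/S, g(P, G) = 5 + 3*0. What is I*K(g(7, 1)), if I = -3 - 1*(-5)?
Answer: 124/5 ≈ 24.800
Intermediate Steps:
g(P, G) = 5 (g(P, G) = 5 + 0 = 5)
I = 2 (I = -3 + 5 = 2)
I*K(g(7, 1)) = 2*(62/5) = 124/5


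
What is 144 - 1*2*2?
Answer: 140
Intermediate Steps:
144 - 1*2*2 = 144 - 2*2 = 144 - 4 = 140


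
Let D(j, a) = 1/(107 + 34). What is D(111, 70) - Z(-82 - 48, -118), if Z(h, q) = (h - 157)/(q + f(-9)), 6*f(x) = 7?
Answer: -242101/98841 ≈ -2.4494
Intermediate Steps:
f(x) = 7/6 (f(x) = (1/6)*7 = 7/6)
D(j, a) = 1/141
Z(h, q) = (-157 + h)/(7/6 + q) (Z(h, q) = (h - 157)/(q + 7/6) = (-157 + h)/(7/6 + q))
D(111, 70) - Z(-82 - 48, -118) = 1/141 - 6*(-157 + (-82 - 48))/(7 + 6*(-118)) = 1/141 - 6*(-157 - 130)/(7 - 708) = 1/141 - 6*(-287)/(-701) = 1/141 - 6*(-1)*(-287)/701 = 1/141 - 1*1722/701 = 1/141 - 1722/701 = -242101/98841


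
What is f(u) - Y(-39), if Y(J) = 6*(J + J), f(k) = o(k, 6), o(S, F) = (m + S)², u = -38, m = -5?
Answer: 2317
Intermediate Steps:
o(S, F) = (-5 + S)²
f(k) = (-5 + k)²
Y(J) = 12*J (Y(J) = 6*(2*J) = 12*J)
f(u) - Y(-39) = (-5 - 38)² - 12*(-39) = (-43)² - 1*(-468) = 1849 + 468 = 2317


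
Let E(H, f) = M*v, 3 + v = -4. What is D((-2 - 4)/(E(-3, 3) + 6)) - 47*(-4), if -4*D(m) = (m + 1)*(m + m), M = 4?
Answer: 22727/121 ≈ 187.83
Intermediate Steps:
v = -7 (v = -3 - 4 = -7)
E(H, f) = -28 (E(H, f) = 4*(-7) = -28)
D(m) = -m*(1 + m)/2 (D(m) = -(m + 1)*(m + m)/4 = -(1 + m)*2*m/4 = -m*(1 + m)/2)
D((-2 - 4)/(E(-3, 3) + 6)) - 47*(-4) = -(-2 - 4)/(-28 + 6)*(1 + (-2 - 4)/(-28 + 6))/2 - 47*(-4) = -(-6/(-22))*(1 - 6/(-22))/2 + 188 = -(-6*(-1/22))*(1 - 6*(-1/22))/2 + 188 = -½*3/11*(1 + 3/11) + 188 = -½*3/11*14/11 + 188 = -21/121 + 188 = 22727/121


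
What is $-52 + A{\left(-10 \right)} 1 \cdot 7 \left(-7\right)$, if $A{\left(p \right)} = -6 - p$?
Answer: $-248$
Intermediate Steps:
$-52 + A{\left(-10 \right)} 1 \cdot 7 \left(-7\right) = -52 + \left(-6 - -10\right) 1 \cdot 7 \left(-7\right) = -52 + \left(-6 + 10\right) 7 \left(-7\right) = -52 + 4 \left(-49\right) = -52 - 196 = -248$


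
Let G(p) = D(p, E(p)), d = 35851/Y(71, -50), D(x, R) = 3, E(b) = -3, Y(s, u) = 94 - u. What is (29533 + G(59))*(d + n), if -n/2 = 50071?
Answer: -26553966062/9 ≈ -2.9504e+9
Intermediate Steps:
n = -100142 (n = -2*50071 = -100142)
d = 35851/144 (d = 35851/(94 - 1*(-50)) = 35851/(94 + 50) = 35851/144 ≈ 248.97)
G(p) = 3
(29533 + G(59))*(d + n) = (29533 + 3)*(35851/144 - 100142) = 29536*(-14384597/144) = -26553966062/9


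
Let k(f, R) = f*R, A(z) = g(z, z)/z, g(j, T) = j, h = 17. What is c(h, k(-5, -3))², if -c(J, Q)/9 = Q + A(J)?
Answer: 20736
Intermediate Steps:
A(z) = 1 (A(z) = z/z = 1)
k(f, R) = R*f
c(J, Q) = -9 - 9*Q (c(J, Q) = -9*(Q + 1) = -9*(1 + Q) = -9 - 9*Q)
c(h, k(-5, -3))² = (-9 - (-27)*(-5))² = (-9 - 9*15)² = (-9 - 135)² = (-144)² = 20736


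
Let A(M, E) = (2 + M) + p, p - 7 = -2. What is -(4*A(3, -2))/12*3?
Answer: -10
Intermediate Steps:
p = 5 (p = 7 - 2 = 5)
A(M, E) = 7 + M (A(M, E) = (2 + M) + 5 = 7 + M)
-(4*A(3, -2))/12*3 = -(4*(7 + 3))/12*3 = -(4*10)/12*3 = -(1/12)*40*3 = -10*3/3 = -1*10 = -10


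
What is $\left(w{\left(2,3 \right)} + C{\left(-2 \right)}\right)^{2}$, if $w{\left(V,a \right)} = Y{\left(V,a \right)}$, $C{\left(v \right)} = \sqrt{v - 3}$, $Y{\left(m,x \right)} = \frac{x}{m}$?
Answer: $- \frac{11}{4} + 3 i \sqrt{5} \approx -2.75 + 6.7082 i$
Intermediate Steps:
$C{\left(v \right)} = \sqrt{-3 + v}$
$w{\left(V,a \right)} = \frac{a}{V}$
$\left(w{\left(2,3 \right)} + C{\left(-2 \right)}\right)^{2} = \left(\frac{3}{2} + \sqrt{-3 - 2}\right)^{2} = \left(3 \cdot \frac{1}{2} + \sqrt{-5}\right)^{2} = \left(\frac{3}{2} + i \sqrt{5}\right)^{2}$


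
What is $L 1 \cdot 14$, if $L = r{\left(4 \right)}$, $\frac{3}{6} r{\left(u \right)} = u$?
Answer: $112$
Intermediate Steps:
$r{\left(u \right)} = 2 u$
$L = 8$ ($L = 2 \cdot 4 = 8$)
$L 1 \cdot 14 = 8 \cdot 1 \cdot 14 = 8 \cdot 14 = 112$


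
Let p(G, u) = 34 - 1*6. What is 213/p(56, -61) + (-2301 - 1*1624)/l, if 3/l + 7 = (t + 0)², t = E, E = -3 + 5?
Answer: 110113/28 ≈ 3932.6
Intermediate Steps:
E = 2
p(G, u) = 28 (p(G, u) = 34 - 6 = 28)
t = 2
l = -1 (l = 3/(-7 + (2 + 0)²) = 3/(-7 + 2²) = 3/(-7 + 4) = 3/(-3) = 3*(-⅓) = -1)
213/p(56, -61) + (-2301 - 1*1624)/l = 213/28 + (-2301 - 1*1624)/(-1) = 213*(1/28) + (-2301 - 1624)*(-1) = 213/28 - 3925*(-1) = 213/28 + 3925 = 110113/28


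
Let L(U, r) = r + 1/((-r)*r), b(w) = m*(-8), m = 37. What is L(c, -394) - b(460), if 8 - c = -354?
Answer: -15213129/155236 ≈ -98.000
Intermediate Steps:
c = 362 (c = 8 - 1*(-354) = 8 + 354 = 362)
b(w) = -296 (b(w) = 37*(-8) = -296)
L(U, r) = r - 1/r² (L(U, r) = r + 1/(-r²) = r - 1/r²)
L(c, -394) - b(460) = (-394 - 1/(-394)²) - 1*(-296) = (-394 - 1*1/155236) + 296 = (-394 - 1/155236) + 296 = -61162985/155236 + 296 = -15213129/155236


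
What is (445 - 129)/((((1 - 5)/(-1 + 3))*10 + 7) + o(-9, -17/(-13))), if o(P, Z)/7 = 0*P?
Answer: -316/13 ≈ -24.308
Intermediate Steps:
o(P, Z) = 0 (o(P, Z) = 7*(0*P) = 7*0 = 0)
(445 - 129)/((((1 - 5)/(-1 + 3))*10 + 7) + o(-9, -17/(-13))) = (445 - 129)/((((1 - 5)/(-1 + 3))*10 + 7) + 0) = 316/((-4/2*10 + 7) + 0) = 316/((-4*½*10 + 7) + 0) = 316/((-2*10 + 7) + 0) = 316/((-20 + 7) + 0) = 316/(-13 + 0) = 316/(-13) = 316*(-1/13) = -316/13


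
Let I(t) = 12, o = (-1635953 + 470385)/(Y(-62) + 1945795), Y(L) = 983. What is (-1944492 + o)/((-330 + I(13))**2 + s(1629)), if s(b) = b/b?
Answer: -1892747706172/98433962625 ≈ -19.229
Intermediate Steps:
s(b) = 1
o = -582784/973389 (o = (-1635953 + 470385)/(983 + 1945795) = -1165568/1946778 = -1165568*1/1946778 = -582784/973389 ≈ -0.59872)
(-1944492 + o)/((-330 + I(13))**2 + s(1629)) = (-1944492 - 582784/973389)/((-330 + 12)**2 + 1) = -1892747706172/(973389*((-318)**2 + 1)) = -1892747706172/(973389*(101124 + 1)) = -1892747706172/973389/101125 = -1892747706172/973389*1/101125 = -1892747706172/98433962625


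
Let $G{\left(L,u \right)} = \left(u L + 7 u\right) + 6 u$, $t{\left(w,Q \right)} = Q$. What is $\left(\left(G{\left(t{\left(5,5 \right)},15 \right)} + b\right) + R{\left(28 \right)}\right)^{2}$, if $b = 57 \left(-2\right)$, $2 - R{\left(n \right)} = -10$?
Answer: $28224$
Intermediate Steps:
$R{\left(n \right)} = 12$ ($R{\left(n \right)} = 2 - -10 = 2 + 10 = 12$)
$G{\left(L,u \right)} = 13 u + L u$ ($G{\left(L,u \right)} = \left(L u + 7 u\right) + 6 u = \left(7 u + L u\right) + 6 u = 13 u + L u$)
$b = -114$
$\left(\left(G{\left(t{\left(5,5 \right)},15 \right)} + b\right) + R{\left(28 \right)}\right)^{2} = \left(\left(15 \left(13 + 5\right) - 114\right) + 12\right)^{2} = \left(\left(15 \cdot 18 - 114\right) + 12\right)^{2} = \left(\left(270 - 114\right) + 12\right)^{2} = \left(156 + 12\right)^{2} = 168^{2} = 28224$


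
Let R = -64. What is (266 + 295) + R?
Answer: 497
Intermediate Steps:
(266 + 295) + R = (266 + 295) - 64 = 561 - 64 = 497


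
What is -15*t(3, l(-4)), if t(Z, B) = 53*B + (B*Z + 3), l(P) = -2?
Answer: 1635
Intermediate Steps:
t(Z, B) = 3 + 53*B + B*Z (t(Z, B) = 53*B + (3 + B*Z) = 3 + 53*B + B*Z)
-15*t(3, l(-4)) = -15*(3 + 53*(-2) - 2*3) = -15*(3 - 106 - 6) = -15*(-109) = 1635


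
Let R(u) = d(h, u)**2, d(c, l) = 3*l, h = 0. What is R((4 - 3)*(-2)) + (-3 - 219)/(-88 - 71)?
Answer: 1982/53 ≈ 37.396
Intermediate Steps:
R(u) = 9*u**2 (R(u) = (3*u)**2 = 9*u**2)
R((4 - 3)*(-2)) + (-3 - 219)/(-88 - 71) = 9*((4 - 3)*(-2))**2 + (-3 - 219)/(-88 - 71) = 9*(1*(-2))**2 - 222/(-159) = 9*(-2)**2 - 222*(-1/159) = 9*4 + 74/53 = 36 + 74/53 = 1982/53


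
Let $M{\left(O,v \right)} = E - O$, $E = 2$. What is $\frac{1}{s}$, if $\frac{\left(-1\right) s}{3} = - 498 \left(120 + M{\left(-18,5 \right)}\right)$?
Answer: $\frac{1}{209160} \approx 4.781 \cdot 10^{-6}$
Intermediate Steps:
$M{\left(O,v \right)} = 2 - O$
$s = 209160$ ($s = - 3 \left(- 498 \left(120 + \left(2 - -18\right)\right)\right) = - 3 \left(- 498 \left(120 + \left(2 + 18\right)\right)\right) = - 3 \left(- 498 \left(120 + 20\right)\right) = - 3 \left(\left(-498\right) 140\right) = \left(-3\right) \left(-69720\right) = 209160$)
$\frac{1}{s} = \frac{1}{209160}$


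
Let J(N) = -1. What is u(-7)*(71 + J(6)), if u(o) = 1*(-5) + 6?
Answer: 70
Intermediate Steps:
u(o) = 1 (u(o) = -5 + 6 = 1)
u(-7)*(71 + J(6)) = 1*(71 - 1) = 1*70 = 70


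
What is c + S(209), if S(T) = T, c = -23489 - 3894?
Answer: -27174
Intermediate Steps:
c = -27383
c + S(209) = -27383 + 209 = -27174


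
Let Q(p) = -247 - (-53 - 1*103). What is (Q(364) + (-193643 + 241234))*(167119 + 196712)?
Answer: 17281972500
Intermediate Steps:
Q(p) = -91 (Q(p) = -247 - (-53 - 103) = -247 - 1*(-156) = -247 + 156 = -91)
(Q(364) + (-193643 + 241234))*(167119 + 196712) = (-91 + (-193643 + 241234))*(167119 + 196712) = (-91 + 47591)*363831 = 47500*363831 = 17281972500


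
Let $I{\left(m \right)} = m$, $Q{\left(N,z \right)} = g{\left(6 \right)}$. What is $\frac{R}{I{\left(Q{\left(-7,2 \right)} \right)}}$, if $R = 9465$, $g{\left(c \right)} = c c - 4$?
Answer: $\frac{9465}{32} \approx 295.78$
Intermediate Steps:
$g{\left(c \right)} = -4 + c^{2}$ ($g{\left(c \right)} = c^{2} - 4 = -4 + c^{2}$)
$Q{\left(N,z \right)} = 32$ ($Q{\left(N,z \right)} = -4 + 6^{2} = -4 + 36 = 32$)
$\frac{R}{I{\left(Q{\left(-7,2 \right)} \right)}} = \frac{9465}{32}$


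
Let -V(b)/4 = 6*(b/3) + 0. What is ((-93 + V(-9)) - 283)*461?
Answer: -140144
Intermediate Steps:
V(b) = -8*b (V(b) = -4*(6*(b/3) + 0) = -4*(2*b + 0) = -8*b)
((-93 + V(-9)) - 283)*461 = ((-93 - 8*(-9)) - 283)*461 = ((-93 + 72) - 283)*461 = (-21 - 283)*461 = -304*461 = -140144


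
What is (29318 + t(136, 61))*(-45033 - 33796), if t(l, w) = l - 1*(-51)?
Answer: -2325849645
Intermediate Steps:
t(l, w) = 51 + l (t(l, w) = l + 51 = 51 + l)
(29318 + t(136, 61))*(-45033 - 33796) = (29318 + (51 + 136))*(-45033 - 33796) = (29318 + 187)*(-78829) = 29505*(-78829) = -2325849645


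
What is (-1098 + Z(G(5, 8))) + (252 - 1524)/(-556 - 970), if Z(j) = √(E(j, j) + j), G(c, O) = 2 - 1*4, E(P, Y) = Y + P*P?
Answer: -837138/763 ≈ -1097.2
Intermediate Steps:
E(P, Y) = Y + P²
G(c, O) = -2 (G(c, O) = 2 - 4 = -2)
Z(j) = √(j² + 2*j) (Z(j) = √((j + j²) + j) = √(j² + 2*j))
(-1098 + Z(G(5, 8))) + (252 - 1524)/(-556 - 970) = (-1098 + √(-2*(2 - 2))) + (252 - 1524)/(-556 - 970) = (-1098 + √(-2*0)) - 1272/(-1526) = (-1098 + √0) - 1272*(-1/1526) = (-1098 + 0) + 636/763 = -1098 + 636/763 = -837138/763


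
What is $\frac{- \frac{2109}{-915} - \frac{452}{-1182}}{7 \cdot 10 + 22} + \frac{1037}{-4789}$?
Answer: $- \frac{646836611}{3452964780} \approx -0.18733$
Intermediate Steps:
$\frac{- \frac{2109}{-915} - \frac{452}{-1182}}{7 \cdot 10 + 22} + \frac{1037}{-4789} = \frac{\left(-2109\right) \left(- \frac{1}{915}\right) - - \frac{226}{591}}{70 + 22} + 1037 \left(- \frac{1}{4789}\right) = \frac{\frac{703}{305} + \frac{226}{591}}{92} - \frac{1037}{4789} = \frac{484403}{180255} \cdot \frac{1}{92} - \frac{1037}{4789} = \frac{21061}{721020} - \frac{1037}{4789} = - \frac{646836611}{3452964780}$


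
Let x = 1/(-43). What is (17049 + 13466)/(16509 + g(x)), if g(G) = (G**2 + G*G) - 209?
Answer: 56422235/30138702 ≈ 1.8721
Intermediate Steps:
x = -1/43 ≈ -0.023256
g(G) = -209 + 2*G**2 (g(G) = (G**2 + G**2) - 209 = 2*G**2 - 209 = -209 + 2*G**2)
(17049 + 13466)/(16509 + g(x)) = (17049 + 13466)/(16509 + (-209 + 2*(-1/43)**2)) = 30515/(16509 + (-209 + 2*(1/1849))) = 30515/(16509 + (-209 + 2/1849)) = 30515/(16509 - 386439/1849) = 30515/(30138702/1849) = 30515*(1849/30138702) = 56422235/30138702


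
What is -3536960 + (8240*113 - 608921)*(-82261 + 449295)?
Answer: 118254450806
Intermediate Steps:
-3536960 + (8240*113 - 608921)*(-82261 + 449295) = -3536960 + (931120 - 608921)*367034 = -3536960 + 322199*367034 = -3536960 + 118257987766 = 118254450806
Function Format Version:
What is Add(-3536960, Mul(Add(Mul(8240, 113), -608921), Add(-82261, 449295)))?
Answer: 118254450806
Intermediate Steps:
Add(-3536960, Mul(Add(Mul(8240, 113), -608921), Add(-82261, 449295))) = Add(-3536960, Mul(Add(931120, -608921), 367034)) = Add(-3536960, Mul(322199, 367034)) = Add(-3536960, 118257987766) = 118254450806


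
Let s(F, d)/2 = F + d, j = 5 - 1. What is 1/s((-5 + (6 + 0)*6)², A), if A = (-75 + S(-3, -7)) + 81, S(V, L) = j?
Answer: 1/1942 ≈ 0.00051493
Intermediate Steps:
j = 4
S(V, L) = 4
A = 10 (A = (-75 + 4) + 81 = -71 + 81 = 10)
s(F, d) = 2*F + 2*d (s(F, d) = 2*(F + d) = 2*F + 2*d)
1/s((-5 + (6 + 0)*6)², A) = 1/(2*(-5 + (6 + 0)*6)² + 2*10) = 1/(2*(-5 + 6*6)² + 20) = 1/(2*(-5 + 36)² + 20) = 1/(2*31² + 20) = 1/(2*961 + 20) = 1/(1922 + 20) = 1/1942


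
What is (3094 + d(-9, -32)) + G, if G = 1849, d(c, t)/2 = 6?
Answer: 4955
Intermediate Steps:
d(c, t) = 12 (d(c, t) = 2*6 = 12)
(3094 + d(-9, -32)) + G = (3094 + 12) + 1849 = 3106 + 1849 = 4955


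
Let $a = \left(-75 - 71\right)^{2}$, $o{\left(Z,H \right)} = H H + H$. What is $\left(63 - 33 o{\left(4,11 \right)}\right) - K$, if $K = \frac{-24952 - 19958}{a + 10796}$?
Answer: $- \frac{7656217}{1784} \approx -4291.6$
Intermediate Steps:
$o{\left(Z,H \right)} = H + H^{2}$ ($o{\left(Z,H \right)} = H^{2} + H = H + H^{2}$)
$a = 21316$ ($a = \left(-146\right)^{2} = 21316$)
$K = - \frac{2495}{1784}$ ($K = \frac{-24952 - 19958}{21316 + 10796} = - \frac{44910}{32112} = \left(-44910\right) \frac{1}{32112} = - \frac{2495}{1784} \approx -1.3985$)
$\left(63 - 33 o{\left(4,11 \right)}\right) - K = \left(63 - 33 \cdot 11 \left(1 + 11\right)\right) - - \frac{2495}{1784} = \left(63 - 33 \cdot 11 \cdot 12\right) + \frac{2495}{1784} = \left(63 - 4356\right) + \frac{2495}{1784} = -4293 + \frac{2495}{1784} = - \frac{7656217}{1784}$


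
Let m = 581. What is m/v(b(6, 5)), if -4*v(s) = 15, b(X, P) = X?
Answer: -2324/15 ≈ -154.93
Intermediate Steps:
v(s) = -15/4 (v(s) = -¼*15 = -15/4)
m/v(b(6, 5)) = 581/(-15/4) = 581*(-4/15) = -2324/15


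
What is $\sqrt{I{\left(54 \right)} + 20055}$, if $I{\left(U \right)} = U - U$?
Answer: $\sqrt{20055} \approx 141.62$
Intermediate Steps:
$I{\left(U \right)} = 0$
$\sqrt{I{\left(54 \right)} + 20055} = \sqrt{0 + 20055} = \sqrt{20055}$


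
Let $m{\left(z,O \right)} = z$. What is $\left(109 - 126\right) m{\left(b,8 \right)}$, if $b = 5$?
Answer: $-85$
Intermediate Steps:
$\left(109 - 126\right) m{\left(b,8 \right)} = \left(109 - 126\right) 5 = \left(-17\right) 5 = -85$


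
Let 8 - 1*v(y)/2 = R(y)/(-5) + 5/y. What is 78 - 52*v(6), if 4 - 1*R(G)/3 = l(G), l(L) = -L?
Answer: -3874/3 ≈ -1291.3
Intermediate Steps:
R(G) = 12 + 3*G (R(G) = 12 - (-3)*G = 12 + 3*G)
v(y) = 104/5 - 10/y + 6*y/5 (v(y) = 16 - 2*((12 + 3*y)/(-5) + 5/y) = 16 - 2*((12 + 3*y)*(-⅕) + 5/y) = 16 - 2*((-12/5 - 3*y/5) + 5/y) = 16 - 2*(-12/5 + 5/y - 3*y/5) = 16 + (24/5 - 10/y + 6*y/5) = 104/5 - 10/y + 6*y/5)
78 - 52*v(6) = 78 - 52*(104/5 - 10/6 + (6/5)*6) = 78 - 52*(104/5 - 10*⅙ + 36/5) = 78 - 52*(104/5 - 5/3 + 36/5) = 78 - 52*79/3 = 78 - 4108/3 = -3874/3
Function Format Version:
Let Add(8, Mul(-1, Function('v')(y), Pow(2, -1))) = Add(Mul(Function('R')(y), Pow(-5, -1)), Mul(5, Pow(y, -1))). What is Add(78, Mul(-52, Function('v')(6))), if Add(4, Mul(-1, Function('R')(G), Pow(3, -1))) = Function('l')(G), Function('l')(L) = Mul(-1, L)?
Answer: Rational(-3874, 3) ≈ -1291.3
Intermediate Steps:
Function('R')(G) = Add(12, Mul(3, G)) (Function('R')(G) = Add(12, Mul(-3, Mul(-1, G))) = Add(12, Mul(3, G)))
Function('v')(y) = Add(Rational(104, 5), Mul(-10, Pow(y, -1)), Mul(Rational(6, 5), y)) (Function('v')(y) = Add(16, Mul(-2, Add(Mul(Add(12, Mul(3, y)), Pow(-5, -1)), Mul(5, Pow(y, -1))))) = Add(16, Mul(-2, Add(Mul(Add(12, Mul(3, y)), Rational(-1, 5)), Mul(5, Pow(y, -1))))) = Add(16, Mul(-2, Add(Add(Rational(-12, 5), Mul(Rational(-3, 5), y)), Mul(5, Pow(y, -1))))) = Add(16, Mul(-2, Add(Rational(-12, 5), Mul(5, Pow(y, -1)), Mul(Rational(-3, 5), y)))) = Add(16, Add(Rational(24, 5), Mul(-10, Pow(y, -1)), Mul(Rational(6, 5), y))) = Add(Rational(104, 5), Mul(-10, Pow(y, -1)), Mul(Rational(6, 5), y)))
Add(78, Mul(-52, Function('v')(6))) = Add(78, Mul(-52, Add(Rational(104, 5), Mul(-10, Pow(6, -1)), Mul(Rational(6, 5), 6)))) = Add(78, Mul(-52, Add(Rational(104, 5), Mul(-10, Rational(1, 6)), Rational(36, 5)))) = Add(78, Mul(-52, Add(Rational(104, 5), Rational(-5, 3), Rational(36, 5)))) = Add(78, Mul(-52, Rational(79, 3))) = Add(78, Rational(-4108, 3)) = Rational(-3874, 3)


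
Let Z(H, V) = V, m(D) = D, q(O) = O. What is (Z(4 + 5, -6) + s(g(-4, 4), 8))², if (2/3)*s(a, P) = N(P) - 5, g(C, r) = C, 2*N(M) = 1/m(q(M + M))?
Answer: 741321/4096 ≈ 180.99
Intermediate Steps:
N(M) = 1/(4*M) (N(M) = 1/(2*(M + M)) = 1/(2*((2*M))) = (1/(2*M))/2 = 1/(4*M))
s(a, P) = -15/2 + 3/(8*P) (s(a, P) = 3*(1/(4*P) - 5)/2 = 3*(-5 + 1/(4*P))/2 = -15/2 + 3/(8*P))
(Z(4 + 5, -6) + s(g(-4, 4), 8))² = (-6 + (3/8)*(1 - 20*8)/8)² = (-6 + (3/8)*(⅛)*(1 - 160))² = (-6 + (3/8)*(⅛)*(-159))² = (-6 - 477/64)² = (-861/64)² = 741321/4096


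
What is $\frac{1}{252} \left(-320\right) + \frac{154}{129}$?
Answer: $- \frac{206}{2709} \approx -0.076043$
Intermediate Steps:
$\frac{1}{252} \left(-320\right) + \frac{154}{129} = \frac{1}{252} \left(-320\right) + 154 \cdot \frac{1}{129} = - \frac{80}{63} + \frac{154}{129} = - \frac{206}{2709}$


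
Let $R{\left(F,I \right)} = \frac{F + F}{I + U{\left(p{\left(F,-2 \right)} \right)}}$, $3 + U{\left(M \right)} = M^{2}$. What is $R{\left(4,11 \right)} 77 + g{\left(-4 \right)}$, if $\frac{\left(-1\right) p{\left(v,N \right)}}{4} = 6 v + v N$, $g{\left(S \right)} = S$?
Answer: $- \frac{1975}{513} \approx -3.8499$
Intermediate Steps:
$p{\left(v,N \right)} = - 24 v - 4 N v$ ($p{\left(v,N \right)} = - 4 \left(6 v + v N\right) = - 4 \left(6 v + N v\right) = - 24 v - 4 N v$)
$U{\left(M \right)} = -3 + M^{2}$
$R{\left(F,I \right)} = \frac{2 F}{-3 + I + 256 F^{2}}$ ($R{\left(F,I \right)} = \frac{F + F}{I + \left(-3 + \left(- 4 F \left(6 - 2\right)\right)^{2}\right)} = \frac{2 F}{I + \left(-3 + \left(\left(-4\right) F 4\right)^{2}\right)} = \frac{2 F}{I + \left(-3 + \left(- 16 F\right)^{2}\right)} = \frac{2 F}{I + \left(-3 + 256 F^{2}\right)} = \frac{2 F}{-3 + I + 256 F^{2}}$)
$R{\left(4,11 \right)} 77 + g{\left(-4 \right)} = 2 \cdot 4 \frac{1}{-3 + 11 + 256 \cdot 4^{2}} \cdot 77 - 4 = 2 \cdot 4 \frac{1}{-3 + 11 + 256 \cdot 16} \cdot 77 - 4 = 2 \cdot 4 \frac{1}{-3 + 11 + 4096} \cdot 77 - 4 = 2 \cdot 4 \cdot \frac{1}{4104} \cdot 77 - 4 = \frac{1}{513} \cdot 77 - 4 = \frac{77}{513} - 4 = - \frac{1975}{513}$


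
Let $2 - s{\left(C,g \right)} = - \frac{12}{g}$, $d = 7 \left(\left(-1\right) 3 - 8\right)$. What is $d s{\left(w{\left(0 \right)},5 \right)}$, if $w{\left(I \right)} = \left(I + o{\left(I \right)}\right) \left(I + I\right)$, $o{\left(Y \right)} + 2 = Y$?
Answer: $- \frac{1694}{5} \approx -338.8$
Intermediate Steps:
$o{\left(Y \right)} = -2 + Y$
$d = -77$ ($d = 7 \left(-3 - 8\right) = 7 \left(-11\right) = -77$)
$w{\left(I \right)} = 2 I \left(-2 + 2 I\right)$ ($w{\left(I \right)} = \left(I + \left(-2 + I\right)\right) \left(I + I\right) = \left(-2 + 2 I\right) 2 I = 2 I \left(-2 + 2 I\right)$)
$s{\left(C,g \right)} = 2 + \frac{12}{g}$ ($s{\left(C,g \right)} = 2 - - \frac{12}{g} = 2 + \frac{12}{g}$)
$d s{\left(w{\left(0 \right)},5 \right)} = - 77 \left(2 + \frac{12}{5}\right) = \left(-77\right) \frac{22}{5} = - \frac{1694}{5}$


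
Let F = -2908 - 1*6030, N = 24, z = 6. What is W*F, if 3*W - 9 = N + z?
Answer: -116194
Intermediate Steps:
F = -8938 (F = -2908 - 6030 = -8938)
W = 13 (W = 3 + (24 + 6)/3 = 3 + (⅓)*30 = 3 + 10 = 13)
W*F = 13*(-8938) = -116194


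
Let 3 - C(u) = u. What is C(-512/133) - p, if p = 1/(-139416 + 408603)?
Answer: 245229224/35801871 ≈ 6.8496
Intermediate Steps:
C(u) = 3 - u
p = 1/269187 ≈ 3.7149e-6
C(-512/133) - p = (3 - (-512)/133) - 1*1/269187 = (3 - (-512)/133) - 1/269187 = (3 - 1*(-512/133)) - 1/269187 = (3 + 512/133) - 1/269187 = 911/133 - 1/269187 = 245229224/35801871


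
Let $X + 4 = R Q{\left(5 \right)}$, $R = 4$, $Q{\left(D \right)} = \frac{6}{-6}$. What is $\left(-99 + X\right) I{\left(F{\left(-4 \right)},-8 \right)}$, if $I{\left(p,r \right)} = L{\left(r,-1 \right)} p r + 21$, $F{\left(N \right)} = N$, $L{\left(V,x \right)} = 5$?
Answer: $-19367$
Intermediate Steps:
$Q{\left(D \right)} = -1$ ($Q{\left(D \right)} = 6 \left(- \frac{1}{6}\right) = -1$)
$X = -8$ ($X = -4 + 4 \left(-1\right) = -4 - 4 = -8$)
$I{\left(p,r \right)} = 21 + 5 p r$ ($I{\left(p,r \right)} = 5 p r + 21 = 21 + 5 p r$)
$\left(-99 + X\right) I{\left(F{\left(-4 \right)},-8 \right)} = \left(-99 - 8\right) \left(21 + 5 \left(-4\right) \left(-8\right)\right) = - 107 \left(21 + 160\right) = \left(-107\right) 181 = -19367$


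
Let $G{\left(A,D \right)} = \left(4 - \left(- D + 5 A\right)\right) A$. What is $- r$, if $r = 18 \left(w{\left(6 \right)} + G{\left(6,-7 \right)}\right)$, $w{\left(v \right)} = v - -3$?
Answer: $3402$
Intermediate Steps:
$w{\left(v \right)} = 3 + v$ ($w{\left(v \right)} = v + 3 = 3 + v$)
$G{\left(A,D \right)} = A \left(4 + D - 5 A\right)$ ($G{\left(A,D \right)} = \left(4 - \left(- D + 5 A\right)\right) A = \left(4 + D - 5 A\right) A = A \left(4 + D - 5 A\right)$)
$r = -3402$ ($r = 18 \left(\left(3 + 6\right) + 6 \left(4 - 7 - 30\right)\right) = 18 \left(9 + 6 \left(4 - 7 - 30\right)\right) = 18 \left(9 + 6 \left(-33\right)\right) = 18 \left(9 - 198\right) = 18 \left(-189\right) = -3402$)
$- r = \left(-1\right) \left(-3402\right) = 3402$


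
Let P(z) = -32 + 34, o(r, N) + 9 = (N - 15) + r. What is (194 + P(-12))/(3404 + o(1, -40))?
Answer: 196/3341 ≈ 0.058665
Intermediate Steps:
o(r, N) = -24 + N + r (o(r, N) = -9 + ((N - 15) + r) = -9 + ((-15 + N) + r) = -9 + (-15 + N + r) = -24 + N + r)
P(z) = 2
(194 + P(-12))/(3404 + o(1, -40)) = (194 + 2)/(3404 + (-24 - 40 + 1)) = 196/(3404 - 63) = 196/3341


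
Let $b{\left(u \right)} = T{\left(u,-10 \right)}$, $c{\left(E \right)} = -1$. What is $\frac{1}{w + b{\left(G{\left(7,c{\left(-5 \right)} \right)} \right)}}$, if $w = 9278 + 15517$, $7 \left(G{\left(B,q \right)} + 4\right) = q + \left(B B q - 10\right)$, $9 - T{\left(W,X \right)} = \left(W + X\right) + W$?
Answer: $\frac{7}{173874} \approx 4.0259 \cdot 10^{-5}$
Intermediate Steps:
$T{\left(W,X \right)} = 9 - X - 2 W$ ($T{\left(W,X \right)} = 9 - \left(\left(W + X\right) + W\right) = 9 - \left(X + 2 W\right) = 9 - X - 2 W$)
$G{\left(B,q \right)} = - \frac{38}{7} + \frac{q}{7} + \frac{q B^{2}}{7}$ ($G{\left(B,q \right)} = -4 + \frac{q + \left(B B q - 10\right)}{7} = -4 + \frac{q + \left(B^{2} q - 10\right)}{7} = -4 + \frac{q + \left(q B^{2} - 10\right)}{7} = -4 + \frac{q + \left(-10 + q B^{2}\right)}{7} = -4 + \frac{-10 + q + q B^{2}}{7} = -4 + \left(- \frac{10}{7} + \frac{q}{7} + \frac{q B^{2}}{7}\right) = - \frac{38}{7} + \frac{q}{7} + \frac{q B^{2}}{7}$)
$b{\left(u \right)} = 19 - 2 u$ ($b{\left(u \right)} = 9 - -10 - 2 u = 9 + 10 - 2 u = 19 - 2 u$)
$w = 24795$
$\frac{1}{w + b{\left(G{\left(7,c{\left(-5 \right)} \right)} \right)}} = \frac{1}{24795 - \left(-19 + 2 \left(- \frac{38}{7} + \frac{1}{7} \left(-1\right) + \frac{1}{7} \left(-1\right) 7^{2}\right)\right)} = \frac{1}{24795 - \left(-19 + 2 \left(- \frac{38}{7} - \frac{1}{7} + \frac{1}{7} \left(-1\right) 49\right)\right)} = \frac{1}{24795 - \left(-19 + 2 \left(- \frac{38}{7} - \frac{1}{7} - 7\right)\right)} = \frac{1}{24795 + \left(19 - - \frac{176}{7}\right)} = \frac{1}{24795 + \left(19 + \frac{176}{7}\right)} = \frac{1}{24795 + \frac{309}{7}} = \frac{1}{\frac{173874}{7}} = \frac{7}{173874}$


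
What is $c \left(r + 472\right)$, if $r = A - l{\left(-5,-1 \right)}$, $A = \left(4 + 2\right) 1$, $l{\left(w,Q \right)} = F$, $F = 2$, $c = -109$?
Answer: $-51884$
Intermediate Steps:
$l{\left(w,Q \right)} = 2$
$A = 6$ ($A = 6 \cdot 1 = 6$)
$r = 4$ ($r = 6 - 2 = 4$)
$c \left(r + 472\right) = - 109 \left(4 + 472\right) = \left(-109\right) 476 = -51884$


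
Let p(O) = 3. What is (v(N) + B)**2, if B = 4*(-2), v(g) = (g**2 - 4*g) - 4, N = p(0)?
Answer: 225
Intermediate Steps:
N = 3
v(g) = -4 + g**2 - 4*g
B = -8
(v(N) + B)**2 = ((-4 + 3**2 - 4*3) - 8)**2 = ((-4 + 9 - 12) - 8)**2 = (-7 - 8)**2 = (-15)**2 = 225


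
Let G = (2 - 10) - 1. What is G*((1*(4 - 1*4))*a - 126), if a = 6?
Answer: 1134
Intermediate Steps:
G = -9 (G = -8 - 1 = -9)
G*((1*(4 - 1*4))*a - 126) = -9*((1*(4 - 1*4))*6 - 126) = -9*((1*(4 - 4))*6 - 126) = -9*((1*0)*6 - 126) = -9*(0*6 - 126) = -9*(0 - 126) = -9*(-126) = 1134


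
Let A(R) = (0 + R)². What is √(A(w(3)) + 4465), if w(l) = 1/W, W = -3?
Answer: √40186/3 ≈ 66.822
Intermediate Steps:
w(l) = -⅓ (w(l) = 1/(-3) = -⅓)
A(R) = R²
√(A(w(3)) + 4465) = √((-⅓)² + 4465) = √(⅑ + 4465) = √(40186/9) = √40186/3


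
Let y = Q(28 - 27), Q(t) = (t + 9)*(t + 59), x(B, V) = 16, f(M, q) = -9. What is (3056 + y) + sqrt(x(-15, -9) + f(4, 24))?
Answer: 3656 + sqrt(7) ≈ 3658.6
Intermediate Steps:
Q(t) = (9 + t)*(59 + t)
y = 600 (y = 531 + (28 - 27)**2 + 68*(28 - 27) = 531 + 1**2 + 68*1 = 531 + 1 + 68 = 600)
(3056 + y) + sqrt(x(-15, -9) + f(4, 24)) = (3056 + 600) + sqrt(16 - 9) = 3656 + sqrt(7)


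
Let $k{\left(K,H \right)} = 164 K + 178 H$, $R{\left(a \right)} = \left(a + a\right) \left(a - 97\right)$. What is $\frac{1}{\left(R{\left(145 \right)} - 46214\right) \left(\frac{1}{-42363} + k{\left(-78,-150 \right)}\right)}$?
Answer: $\frac{42363}{54027848985518} \approx 7.841 \cdot 10^{-10}$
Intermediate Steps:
$R{\left(a \right)} = 2 a \left(-97 + a\right)$
$\frac{1}{\left(R{\left(145 \right)} - 46214\right) \left(\frac{1}{-42363} + k{\left(-78,-150 \right)}\right)} = \frac{1}{\left(2 \cdot 145 \left(-97 + 145\right) - 46214\right) \left(\frac{1}{-42363} + \left(164 \left(-78\right) + 178 \left(-150\right)\right)\right)} = \frac{1}{\left(2 \cdot 145 \cdot 48 - 46214\right) \left(- \frac{1}{42363} - 39492\right)} = \frac{1}{\left(13920 - 46214\right) \left(- \frac{1}{42363} - 39492\right)} = \frac{1}{\left(-32294\right) \left(- \frac{1672999597}{42363}\right)} = \frac{1}{\frac{54027848985518}{42363}} = \frac{42363}{54027848985518}$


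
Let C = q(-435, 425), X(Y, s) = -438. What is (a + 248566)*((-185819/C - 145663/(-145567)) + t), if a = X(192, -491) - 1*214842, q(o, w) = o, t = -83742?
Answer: -175602580341090232/63321645 ≈ -2.7732e+9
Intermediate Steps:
C = -435
a = -215280 (a = -438 - 1*214842 = -438 - 214842 = -215280)
(a + 248566)*((-185819/C - 145663/(-145567)) + t) = (-215280 + 248566)*((-185819/(-435) - 145663/(-145567)) - 83742) = 33286*((-185819*(-1/435) - 145663*(-1/145567)) - 83742) = 33286*((185819/435 + 145663/145567) - 83742) = 33286*(27112477778/63321645 - 83742) = 33286*(-5275568717812/63321645) = -175602580341090232/63321645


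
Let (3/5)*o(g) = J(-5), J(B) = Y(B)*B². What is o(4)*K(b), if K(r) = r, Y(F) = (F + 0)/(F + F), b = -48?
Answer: -1000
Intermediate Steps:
Y(F) = ½ (Y(F) = F/((2*F)) = F*(1/(2*F)) = ½)
J(B) = B²/2
o(g) = 125/6 (o(g) = 5*((½)*(-5)²)/3 = 5*((½)*25)/3 = (5/3)*(25/2) = 125/6)
o(4)*K(b) = (125/6)*(-48) = -1000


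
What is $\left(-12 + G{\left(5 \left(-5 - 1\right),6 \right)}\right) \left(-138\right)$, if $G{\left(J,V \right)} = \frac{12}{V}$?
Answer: $1380$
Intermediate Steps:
$\left(-12 + G{\left(5 \left(-5 - 1\right),6 \right)}\right) \left(-138\right) = \left(-12 + \frac{12}{6}\right) \left(-138\right) = \left(-12 + 12 \cdot \frac{1}{6}\right) \left(-138\right) = \left(-12 + 2\right) \left(-138\right) = \left(-10\right) \left(-138\right) = 1380$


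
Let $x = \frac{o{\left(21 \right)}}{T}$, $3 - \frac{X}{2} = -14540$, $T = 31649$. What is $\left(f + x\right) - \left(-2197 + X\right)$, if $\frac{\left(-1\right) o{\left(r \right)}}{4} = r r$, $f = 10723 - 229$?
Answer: $- \frac{518887119}{31649} \approx -16395.0$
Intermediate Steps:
$X = 29086$ ($X = 6 - -29080 = 6 + 29080 = 29086$)
$f = 10494$
$o{\left(r \right)} = - 4 r^{2}$ ($o{\left(r \right)} = - 4 r r = - 4 r^{2}$)
$x = - \frac{1764}{31649}$ ($x = \frac{\left(-4\right) 21^{2}}{31649} = \left(-4\right) 441 \cdot \frac{1}{31649} = \left(-1764\right) \frac{1}{31649} = - \frac{1764}{31649} \approx -0.055736$)
$\left(f + x\right) - \left(-2197 + X\right) = \left(10494 - \frac{1764}{31649}\right) + \left(13^{3} - 29086\right) = \frac{332122842}{31649} + \left(2197 - 29086\right) = \frac{332122842}{31649} - 26889 = - \frac{518887119}{31649}$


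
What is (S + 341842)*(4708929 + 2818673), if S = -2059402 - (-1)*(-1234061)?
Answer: -22218628142842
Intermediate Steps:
S = -3293463 (S = -2059402 - 1*1234061 = -2059402 - 1234061 = -3293463)
(S + 341842)*(4708929 + 2818673) = (-3293463 + 341842)*(4708929 + 2818673) = -2951621*7527602 = -22218628142842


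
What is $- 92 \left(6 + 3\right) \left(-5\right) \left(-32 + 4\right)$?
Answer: $-115920$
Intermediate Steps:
$- 92 \left(6 + 3\right) \left(-5\right) \left(-32 + 4\right) = - 92 \cdot 9 \left(-5\right) \left(-28\right) = \left(-92\right) \left(-45\right) \left(-28\right) = 4140 \left(-28\right) = -115920$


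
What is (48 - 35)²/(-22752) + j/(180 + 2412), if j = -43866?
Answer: -128405/7584 ≈ -16.931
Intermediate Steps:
(48 - 35)²/(-22752) + j/(180 + 2412) = (48 - 35)²/(-22752) - 43866/(180 + 2412) = 13²*(-1/22752) - 43866/2592 = 169*(-1/22752) - 43866*1/2592 = -169/22752 - 2437/144 = -128405/7584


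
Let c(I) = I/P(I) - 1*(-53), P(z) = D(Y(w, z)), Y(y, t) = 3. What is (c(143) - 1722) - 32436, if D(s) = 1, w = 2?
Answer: -33962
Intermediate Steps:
P(z) = 1
c(I) = 53 + I (c(I) = I/1 - 1*(-53) = I*1 + 53 = I + 53 = 53 + I)
(c(143) - 1722) - 32436 = ((53 + 143) - 1722) - 32436 = (196 - 1722) - 32436 = -1526 - 32436 = -33962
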